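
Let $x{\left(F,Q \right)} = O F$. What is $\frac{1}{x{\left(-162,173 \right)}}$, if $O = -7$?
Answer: $\frac{1}{1134} \approx 0.00088183$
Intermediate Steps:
$x{\left(F,Q \right)} = - 7 F$
$\frac{1}{x{\left(-162,173 \right)}} = \frac{1}{\left(-7\right) \left(-162\right)} = \frac{1}{1134}$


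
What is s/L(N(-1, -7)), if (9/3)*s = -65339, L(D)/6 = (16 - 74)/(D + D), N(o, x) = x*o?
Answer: 457373/522 ≈ 876.19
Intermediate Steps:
N(o, x) = o*x
L(D) = -174/D (L(D) = 6*((16 - 74)/(D + D)) = 6*(-58*1/(2*D)) = 6*(-29/D) = -174/D)
s = -65339/3 (s = (1/3)*(-65339) = -65339/3 ≈ -21780.)
s/L(N(-1, -7)) = -65339/(3*((-174/((-1*(-7)))))) = -65339/(3*((-174/7))) = -65339/(3*((-174*1/7))) = -65339/(3*(-174/7)) = -65339/3*(-7/174) = 457373/522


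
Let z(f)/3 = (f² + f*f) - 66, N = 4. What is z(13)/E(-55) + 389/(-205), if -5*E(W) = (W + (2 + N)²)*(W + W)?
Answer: -164941/42845 ≈ -3.8497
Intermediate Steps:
z(f) = -198 + 6*f² (z(f) = 3*((f² + f*f) - 66) = 3*((f² + f²) - 66) = 3*(2*f² - 66) = 3*(-66 + 2*f²) = -198 + 6*f²)
E(W) = -2*W*(36 + W)/5 (E(W) = -(W + (2 + 4)²)*(W + W)/5 = -(W + 6²)*2*W/5 = -(W + 36)*2*W/5 = -(36 + W)*2*W/5 = -2*W*(36 + W)/5)
z(13)/E(-55) + 389/(-205) = (-198 + 6*13²)/((-⅖*(-55)*(36 - 55))) + 389/(-205) = (-198 + 6*169)/((-⅖*(-55)*(-19))) + 389*(-1/205) = (-198 + 1014)/(-418) - 389/205 = 816*(-1/418) - 389/205 = -408/209 - 389/205 = -164941/42845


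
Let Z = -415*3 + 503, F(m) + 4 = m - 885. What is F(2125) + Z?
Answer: 494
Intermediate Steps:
F(m) = -889 + m (F(m) = -4 + (m - 885) = -4 + (-885 + m) = -889 + m)
Z = -742 (Z = -1245 + 503 = -742)
F(2125) + Z = (-889 + 2125) - 742 = 1236 - 742 = 494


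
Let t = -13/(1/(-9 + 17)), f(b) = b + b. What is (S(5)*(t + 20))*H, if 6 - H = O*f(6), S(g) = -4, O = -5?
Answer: 22176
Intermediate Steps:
f(b) = 2*b
H = 66 (H = 6 - (-5)*2*6 = 6 - (-5)*12 = 6 - 1*(-60) = 6 + 60 = 66)
t = -104 (t = -13/(1/8) = -13/1/8 = -13*8 = -104)
(S(5)*(t + 20))*H = -4*(-104 + 20)*66 = -4*(-84)*66 = 336*66 = 22176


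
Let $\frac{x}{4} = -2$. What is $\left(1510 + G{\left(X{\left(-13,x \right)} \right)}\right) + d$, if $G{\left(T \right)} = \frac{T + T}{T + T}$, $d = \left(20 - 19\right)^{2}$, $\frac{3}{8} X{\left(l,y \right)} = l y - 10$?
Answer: $1512$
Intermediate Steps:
$x = -8$ ($x = 4 \left(-2\right) = -8$)
$X{\left(l,y \right)} = - \frac{80}{3} + \frac{8 l y}{3}$ ($X{\left(l,y \right)} = \frac{8 \left(l y - 10\right)}{3} = \frac{8 \left(-10 + l y\right)}{3} = - \frac{80}{3} + \frac{8 l y}{3}$)
$d = 1$ ($d = 1^{2} = 1$)
$G{\left(T \right)} = 1$ ($G{\left(T \right)} = \frac{2 T}{2 T} = 2 T \frac{1}{2 T} = 1$)
$\left(1510 + G{\left(X{\left(-13,x \right)} \right)}\right) + d = \left(1510 + 1\right) + 1 = 1511 + 1 = 1512$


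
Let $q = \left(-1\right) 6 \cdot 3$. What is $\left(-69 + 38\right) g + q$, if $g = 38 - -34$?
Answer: $-2250$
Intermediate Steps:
$g = 72$ ($g = 38 + 34 = 72$)
$q = -18$ ($q = \left(-6\right) 3 = -18$)
$\left(-69 + 38\right) g + q = \left(-69 + 38\right) 72 - 18 = \left(-31\right) 72 - 18 = -2232 - 18 = -2250$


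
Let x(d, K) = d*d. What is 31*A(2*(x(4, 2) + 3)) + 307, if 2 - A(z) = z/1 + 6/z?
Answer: -15464/19 ≈ -813.89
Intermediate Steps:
x(d, K) = d²
A(z) = 2 - z - 6/z (A(z) = 2 - (z/1 + 6/z) = 2 - (z*1 + 6/z) = 2 - (z + 6/z) = 2 + (-z - 6/z) = 2 - z - 6/z)
31*A(2*(x(4, 2) + 3)) + 307 = 31*(2 - 2*(4² + 3) - 6*1/(2*(4² + 3))) + 307 = 31*(2 - 2*(16 + 3) - 6*1/(2*(16 + 3))) + 307 = 31*(2 - 2*19 - 6/(2*19)) + 307 = 31*(2 - 1*38 - 6/38) + 307 = 31*(2 - 38 - 6*1/38) + 307 = 31*(2 - 38 - 3/19) + 307 = 31*(-687/19) + 307 = -21297/19 + 307 = -15464/19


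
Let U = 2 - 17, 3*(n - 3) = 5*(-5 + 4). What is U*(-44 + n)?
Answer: 640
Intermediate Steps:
n = 4/3 (n = 3 + (5*(-5 + 4))/3 = 3 + (5*(-1))/3 = 3 + (⅓)*(-5) = 3 - 5/3 = 4/3 ≈ 1.3333)
U = -15
U*(-44 + n) = -15*(-44 + 4/3) = -15*(-128/3) = 640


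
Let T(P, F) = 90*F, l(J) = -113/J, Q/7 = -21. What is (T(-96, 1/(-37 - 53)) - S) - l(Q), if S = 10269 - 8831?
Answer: -211646/147 ≈ -1439.8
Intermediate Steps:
Q = -147 (Q = 7*(-21) = -147)
S = 1438
(T(-96, 1/(-37 - 53)) - S) - l(Q) = (90/(-37 - 53) - 1*1438) - (-113)/(-147) = (90/(-90) - 1438) - (-113)*(-1)/147 = (90*(-1/90) - 1438) - 1*113/147 = (-1 - 1438) - 113/147 = -1439 - 113/147 = -211646/147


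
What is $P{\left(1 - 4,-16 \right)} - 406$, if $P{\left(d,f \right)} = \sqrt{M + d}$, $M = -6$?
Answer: $-406 + 3 i \approx -406.0 + 3.0 i$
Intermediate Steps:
$P{\left(d,f \right)} = \sqrt{-6 + d}$
$P{\left(1 - 4,-16 \right)} - 406 = \sqrt{-6 + \left(1 - 4\right)} - 406 = \sqrt{-6 - 3} - 406 = \sqrt{-9} - 406 = 3 i - 406 = -406 + 3 i$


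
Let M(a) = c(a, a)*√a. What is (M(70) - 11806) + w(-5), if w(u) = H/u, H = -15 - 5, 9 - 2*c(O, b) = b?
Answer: -11802 - 61*√70/2 ≈ -12057.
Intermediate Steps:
c(O, b) = 9/2 - b/2
H = -20
M(a) = √a*(9/2 - a/2) (M(a) = (9/2 - a/2)*√a = √a*(9/2 - a/2))
w(u) = -20/u
(M(70) - 11806) + w(-5) = (√70*(9 - 1*70)/2 - 11806) - 20/(-5) = (√70*(9 - 70)/2 - 11806) - 20*(-⅕) = ((½)*√70*(-61) - 11806) + 4 = (-61*√70/2 - 11806) + 4 = (-11806 - 61*√70/2) + 4 = -11802 - 61*√70/2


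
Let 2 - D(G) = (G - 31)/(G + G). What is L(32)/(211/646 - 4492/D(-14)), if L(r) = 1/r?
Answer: -3553/1299983600 ≈ -2.7331e-6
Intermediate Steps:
D(G) = 2 - (-31 + G)/(2*G) (D(G) = 2 - (G - 31)/(G + G) = 2 - (-31 + G)/(2*G))
L(32)/(211/646 - 4492/D(-14)) = 1/(32*(211/646 - 4492*(-28/(31 + 3*(-14))))) = 1/(32*(211*(1/646) - 4492*(-28/(31 - 42)))) = 1/(32*(211/646 - 4492/((½)*(-1/14)*(-11)))) = 1/(32*(211/646 - 4492/11/28)) = 1/(32*(211/646 - 4492*28/11)) = 1/(32*(211/646 - 125776/11)) = 1/(32*(-81248975/7106)) = (1/32)*(-7106/81248975) = -3553/1299983600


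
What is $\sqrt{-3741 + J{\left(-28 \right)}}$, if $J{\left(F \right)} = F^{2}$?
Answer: $i \sqrt{2957} \approx 54.378 i$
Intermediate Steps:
$\sqrt{-3741 + J{\left(-28 \right)}} = \sqrt{-3741 + \left(-28\right)^{2}} = \sqrt{-3741 + 784} = \sqrt{-2957} = i \sqrt{2957}$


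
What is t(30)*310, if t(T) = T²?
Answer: 279000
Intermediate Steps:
t(30)*310 = 30²*310 = 900*310 = 279000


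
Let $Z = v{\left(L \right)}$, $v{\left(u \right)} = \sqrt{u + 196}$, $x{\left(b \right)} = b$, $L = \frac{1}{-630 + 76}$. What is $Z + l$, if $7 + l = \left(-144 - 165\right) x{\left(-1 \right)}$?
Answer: $302 + \frac{\sqrt{60154982}}{554} \approx 316.0$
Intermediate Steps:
$L = - \frac{1}{554}$ ($L = \frac{1}{-554} = - \frac{1}{554} \approx -0.0018051$)
$v{\left(u \right)} = \sqrt{196 + u}$
$l = 302$ ($l = -7 + \left(-144 - 165\right) \left(-1\right) = -7 - -309 = -7 + 309 = 302$)
$Z = \frac{\sqrt{60154982}}{554}$ ($Z = \sqrt{196 - \frac{1}{554}} = \sqrt{\frac{108583}{554}} = \frac{\sqrt{60154982}}{554} \approx 14.0$)
$Z + l = \frac{\sqrt{60154982}}{554} + 302 = 302 + \frac{\sqrt{60154982}}{554}$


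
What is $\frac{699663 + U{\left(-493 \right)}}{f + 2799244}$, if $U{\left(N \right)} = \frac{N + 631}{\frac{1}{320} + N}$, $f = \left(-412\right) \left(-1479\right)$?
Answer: $\frac{110378091057}{537736065328} \approx 0.20526$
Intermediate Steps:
$f = 609348$
$U{\left(N \right)} = \frac{631 + N}{\frac{1}{320} + N}$
$\frac{699663 + U{\left(-493 \right)}}{f + 2799244} = \frac{699663 + \frac{320 \left(631 - 493\right)}{1 + 320 \left(-493\right)}}{609348 + 2799244} = \frac{699663 + 320 \frac{1}{1 - 157760} \cdot 138}{3408592} = \left(699663 + 320 \frac{1}{-157759} \cdot 138\right) \frac{1}{3408592} = \left(699663 + 320 \left(- \frac{1}{157759}\right) 138\right) \frac{1}{3408592} = \left(699663 - \frac{44160}{157759}\right) \frac{1}{3408592} = \frac{110378091057}{157759} \cdot \frac{1}{3408592} = \frac{110378091057}{537736065328}$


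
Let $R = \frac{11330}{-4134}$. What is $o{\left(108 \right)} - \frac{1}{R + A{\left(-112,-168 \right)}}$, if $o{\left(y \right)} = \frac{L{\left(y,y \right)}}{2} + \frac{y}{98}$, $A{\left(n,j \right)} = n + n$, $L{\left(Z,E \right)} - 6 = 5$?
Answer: $\frac{303433997}{45929954} \approx 6.6065$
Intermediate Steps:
$L{\left(Z,E \right)} = 11$ ($L{\left(Z,E \right)} = 6 + 5 = 11$)
$R = - \frac{5665}{2067}$ ($R = 11330 \left(- \frac{1}{4134}\right) = - \frac{5665}{2067} \approx -2.7407$)
$A{\left(n,j \right)} = 2 n$
$o{\left(y \right)} = \frac{11}{2} + \frac{y}{98}$
$o{\left(108 \right)} - \frac{1}{R + A{\left(-112,-168 \right)}} = \left(\frac{11}{2} + \frac{1}{98} \cdot 108\right) - \frac{1}{- \frac{5665}{2067} + 2 \left(-112\right)} = \left(\frac{11}{2} + \frac{54}{49}\right) - \frac{1}{- \frac{5665}{2067} - 224} = \frac{647}{98} - \frac{1}{- \frac{468673}{2067}} = \frac{647}{98} - - \frac{2067}{468673} = \frac{647}{98} + \frac{2067}{468673} = \frac{303433997}{45929954}$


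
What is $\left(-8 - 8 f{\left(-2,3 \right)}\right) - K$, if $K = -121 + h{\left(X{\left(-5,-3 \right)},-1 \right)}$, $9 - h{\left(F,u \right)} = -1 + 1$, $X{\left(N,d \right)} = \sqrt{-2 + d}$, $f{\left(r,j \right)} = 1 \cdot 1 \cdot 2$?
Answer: $88$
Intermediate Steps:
$f{\left(r,j \right)} = 2$ ($f{\left(r,j \right)} = 1 \cdot 2 = 2$)
$h{\left(F,u \right)} = 9$ ($h{\left(F,u \right)} = 9 - \left(-1 + 1\right) = 9 - 0 = 9 + 0 = 9$)
$K = -112$ ($K = -121 + 9 = -112$)
$\left(-8 - 8 f{\left(-2,3 \right)}\right) - K = \left(-8 - 16\right) - -112 = \left(-8 - 16\right) + 112 = -24 + 112 = 88$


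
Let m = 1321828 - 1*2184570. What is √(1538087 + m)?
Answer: √675345 ≈ 821.79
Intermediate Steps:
m = -862742 (m = 1321828 - 2184570 = -862742)
√(1538087 + m) = √(1538087 - 862742) = √675345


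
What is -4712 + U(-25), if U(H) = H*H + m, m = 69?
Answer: -4018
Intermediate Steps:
U(H) = 69 + H² (U(H) = H*H + 69 = H² + 69 = 69 + H²)
-4712 + U(-25) = -4712 + (69 + (-25)²) = -4712 + (69 + 625) = -4712 + 694 = -4018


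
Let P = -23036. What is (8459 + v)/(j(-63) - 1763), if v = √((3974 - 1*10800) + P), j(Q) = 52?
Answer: -8459/1711 - 3*I*√3318/1711 ≈ -4.9439 - 0.101*I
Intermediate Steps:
v = 3*I*√3318 (v = √((3974 - 1*10800) - 23036) = √((3974 - 10800) - 23036) = √(-6826 - 23036) = √(-29862) = 3*I*√3318 ≈ 172.81*I)
(8459 + v)/(j(-63) - 1763) = (8459 + 3*I*√3318)/(52 - 1763) = (8459 + 3*I*√3318)/(-1711) = (8459 + 3*I*√3318)*(-1/1711) = -8459/1711 - 3*I*√3318/1711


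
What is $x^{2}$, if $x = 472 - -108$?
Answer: $336400$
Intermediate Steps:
$x = 580$ ($x = 472 + 108 = 580$)
$x^{2} = 580^{2} = 336400$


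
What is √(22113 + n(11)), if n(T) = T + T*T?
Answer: √22245 ≈ 149.15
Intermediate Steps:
n(T) = T + T²
√(22113 + n(11)) = √(22113 + 11*(1 + 11)) = √(22113 + 11*12) = √(22113 + 132) = √22245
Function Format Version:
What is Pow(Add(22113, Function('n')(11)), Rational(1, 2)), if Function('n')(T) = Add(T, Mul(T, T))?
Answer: Pow(22245, Rational(1, 2)) ≈ 149.15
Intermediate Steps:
Function('n')(T) = Add(T, Pow(T, 2))
Pow(Add(22113, Function('n')(11)), Rational(1, 2)) = Pow(Add(22113, Mul(11, Add(1, 11))), Rational(1, 2)) = Pow(Add(22113, Mul(11, 12)), Rational(1, 2)) = Pow(Add(22113, 132), Rational(1, 2)) = Pow(22245, Rational(1, 2))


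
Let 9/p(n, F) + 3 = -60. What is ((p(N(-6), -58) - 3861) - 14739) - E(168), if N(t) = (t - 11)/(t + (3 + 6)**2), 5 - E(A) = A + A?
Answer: -127884/7 ≈ -18269.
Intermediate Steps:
E(A) = 5 - 2*A (E(A) = 5 - (A + A) = 5 - 2*A)
N(t) = (-11 + t)/(81 + t) (N(t) = (-11 + t)/(t + 9**2) = (-11 + t)/(t + 81) = (-11 + t)/(81 + t))
p(n, F) = -1/7 (p(n, F) = 9/(-3 - 60) = 9/(-63) = 9*(-1/63) = -1/7)
((p(N(-6), -58) - 3861) - 14739) - E(168) = ((-1/7 - 3861) - 14739) - (5 - 2*168) = (-27028/7 - 14739) - (5 - 336) = -130201/7 - 1*(-331) = -130201/7 + 331 = -127884/7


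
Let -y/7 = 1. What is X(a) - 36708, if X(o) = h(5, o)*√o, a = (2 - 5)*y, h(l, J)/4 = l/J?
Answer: -36708 + 20*√21/21 ≈ -36704.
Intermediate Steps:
y = -7 (y = -7*1 = -7)
h(l, J) = 4*l/J (h(l, J) = 4*(l/J) = 4*l/J)
a = 21 (a = (2 - 5)*(-7) = -3*(-7) = 21)
X(o) = 20/√o (X(o) = (4*5/o)*√o = (20/o)*√o = 20/√o)
X(a) - 36708 = 20/√21 - 36708 = 20*(√21/21) - 36708 = 20*√21/21 - 36708 = -36708 + 20*√21/21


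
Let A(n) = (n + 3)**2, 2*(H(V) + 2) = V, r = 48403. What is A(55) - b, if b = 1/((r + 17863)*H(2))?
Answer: 222918825/66266 ≈ 3364.0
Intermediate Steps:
H(V) = -2 + V/2
A(n) = (3 + n)**2
b = -1/66266 (b = 1/((48403 + 17863)*(-2 + (1/2)*2)) = 1/(66266*(-2 + 1)) = (1/66266)/(-1) = (1/66266)*(-1) = -1/66266 ≈ -1.5091e-5)
A(55) - b = (3 + 55)**2 - 1*(-1/66266) = 58**2 + 1/66266 = 3364 + 1/66266 = 222918825/66266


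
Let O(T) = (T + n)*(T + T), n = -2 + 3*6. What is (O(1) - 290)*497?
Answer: -127232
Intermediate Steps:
n = 16 (n = -2 + 18 = 16)
O(T) = 2*T*(16 + T) (O(T) = (T + 16)*(T + T) = (16 + T)*(2*T) = 2*T*(16 + T))
(O(1) - 290)*497 = (2*1*(16 + 1) - 290)*497 = (2*1*17 - 290)*497 = (34 - 290)*497 = -256*497 = -127232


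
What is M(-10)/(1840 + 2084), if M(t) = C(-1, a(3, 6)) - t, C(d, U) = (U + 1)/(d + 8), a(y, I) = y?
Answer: 37/13734 ≈ 0.0026940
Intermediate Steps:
C(d, U) = (1 + U)/(8 + d)
M(t) = 4/7 - t (M(t) = (1 + 3)/(8 - 1) - t = 4/7 - t)
M(-10)/(1840 + 2084) = (4/7 - 1*(-10))/(1840 + 2084) = (4/7 + 10)/3924 = (74/7)*(1/3924) = 37/13734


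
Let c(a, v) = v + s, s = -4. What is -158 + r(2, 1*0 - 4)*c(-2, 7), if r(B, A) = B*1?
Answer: -152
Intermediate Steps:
c(a, v) = -4 + v (c(a, v) = v - 4 = -4 + v)
r(B, A) = B
-158 + r(2, 1*0 - 4)*c(-2, 7) = -158 + 2*(-4 + 7) = -158 + 2*3 = -158 + 6 = -152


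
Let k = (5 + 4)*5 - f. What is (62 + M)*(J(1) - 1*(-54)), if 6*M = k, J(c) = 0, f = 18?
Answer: 3591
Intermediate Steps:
k = 27 (k = (5 + 4)*5 - 1*18 = 9*5 - 18 = 45 - 18 = 27)
M = 9/2 (M = (1/6)*27 = 9/2 ≈ 4.5000)
(62 + M)*(J(1) - 1*(-54)) = (62 + 9/2)*(0 - 1*(-54)) = 133*(0 + 54)/2 = (133/2)*54 = 3591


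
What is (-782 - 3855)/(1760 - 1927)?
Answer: 4637/167 ≈ 27.766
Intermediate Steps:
(-782 - 3855)/(1760 - 1927) = -4637/(-167) = -4637*(-1/167) = 4637/167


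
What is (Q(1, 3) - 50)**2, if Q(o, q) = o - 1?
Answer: 2500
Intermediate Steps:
Q(o, q) = -1 + o
(Q(1, 3) - 50)**2 = ((-1 + 1) - 50)**2 = (0 - 50)**2 = (-50)**2 = 2500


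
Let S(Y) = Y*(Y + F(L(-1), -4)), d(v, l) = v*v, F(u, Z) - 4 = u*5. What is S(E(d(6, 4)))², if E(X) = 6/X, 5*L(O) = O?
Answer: 361/1296 ≈ 0.27855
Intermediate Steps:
L(O) = O/5
F(u, Z) = 4 + 5*u (F(u, Z) = 4 + u*5 = 4 + 5*u)
d(v, l) = v²
S(Y) = Y*(3 + Y) (S(Y) = Y*(Y + (4 + 5*((⅕)*(-1)))) = Y*(Y + (4 + 5*(-⅕))) = Y*(Y + (4 - 1)) = Y*(Y + 3) = Y*(3 + Y))
S(E(d(6, 4)))² = ((6/(6²))*(3 + 6/(6²)))² = ((6/36)*(3 + 6/36))² = ((6*(1/36))*(3 + 6*(1/36)))² = ((3 + ⅙)/6)² = ((⅙)*(19/6))² = (19/36)² = 361/1296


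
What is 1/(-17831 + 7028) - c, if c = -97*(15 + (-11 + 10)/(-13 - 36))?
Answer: 771247727/529347 ≈ 1457.0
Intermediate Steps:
c = -71392/49 (c = -97*(15 - 1/(-49)) = -97*(15 - 1*(-1/49)) = -97*(15 + 1/49) = -97*736/49 = -71392/49 ≈ -1457.0)
1/(-17831 + 7028) - c = 1/(-17831 + 7028) - 1*(-71392/49) = 1/(-10803) + 71392/49 = -1/10803 + 71392/49 = 771247727/529347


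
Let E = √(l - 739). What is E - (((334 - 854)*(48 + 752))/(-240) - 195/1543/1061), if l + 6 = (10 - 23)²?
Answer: -8513039015/4911369 + 24*I ≈ -1733.3 + 24.0*I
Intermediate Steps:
l = 163 (l = -6 + (10 - 23)² = -6 + (-13)² = -6 + 169 = 163)
E = 24*I (E = √(163 - 739) = √(-576) = 24*I ≈ 24.0*I)
E - (((334 - 854)*(48 + 752))/(-240) - 195/1543/1061) = 24*I - (((334 - 854)*(48 + 752))/(-240) - 195/1543/1061) = 24*I - (-520*800*(-1/240) - 195*1/1543*(1/1061)) = 24*I - (-416000*(-1/240) - 195/1543*1/1061) = 24*I - (5200/3 - 195/1637123) = 24*I - 1*8513039015/4911369 = 24*I - 8513039015/4911369 = -8513039015/4911369 + 24*I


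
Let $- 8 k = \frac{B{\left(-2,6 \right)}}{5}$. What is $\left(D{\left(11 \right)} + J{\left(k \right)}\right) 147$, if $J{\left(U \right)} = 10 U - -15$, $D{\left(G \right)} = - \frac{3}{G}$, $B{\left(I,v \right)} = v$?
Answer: $\frac{42777}{22} \approx 1944.4$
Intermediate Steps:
$k = - \frac{3}{20}$ ($k = - \frac{6 \cdot \frac{1}{5}}{8} = \left(- \frac{1}{8}\right) \frac{6}{5} = - \frac{3}{20} \approx -0.15$)
$J{\left(U \right)} = 15 + 10 U$ ($J{\left(U \right)} = 10 U + 15 = 15 + 10 U$)
$\left(D{\left(11 \right)} + J{\left(k \right)}\right) 147 = \left(- \frac{3}{11} + \left(15 + 10 \left(- \frac{3}{20}\right)\right)\right) 147 = \left(\left(-3\right) \frac{1}{11} + \left(15 - \frac{3}{2}\right)\right) 147 = \left(- \frac{3}{11} + \frac{27}{2}\right) 147 = \frac{291}{22} \cdot 147 = \frac{42777}{22}$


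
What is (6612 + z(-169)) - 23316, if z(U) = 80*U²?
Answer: 2268176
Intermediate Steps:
(6612 + z(-169)) - 23316 = (6612 + 80*(-169)²) - 23316 = (6612 + 80*28561) - 23316 = (6612 + 2284880) - 23316 = 2291492 - 23316 = 2268176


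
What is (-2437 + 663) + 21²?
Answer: -1333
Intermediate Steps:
(-2437 + 663) + 21² = -1774 + 441 = -1333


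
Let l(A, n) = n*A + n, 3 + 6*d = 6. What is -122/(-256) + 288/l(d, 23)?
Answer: 25979/2944 ≈ 8.8244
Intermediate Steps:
d = ½ (d = -½ + (⅙)*6 = -½ + 1 = ½ ≈ 0.50000)
l(A, n) = n + A*n (l(A, n) = A*n + n = n + A*n)
-122/(-256) + 288/l(d, 23) = -122/(-256) + 288/((23*(1 + ½))) = -122*(-1/256) + 288/((23*(3/2))) = 61/128 + 288/(69/2) = 61/128 + 288*(2/69) = 61/128 + 192/23 = 25979/2944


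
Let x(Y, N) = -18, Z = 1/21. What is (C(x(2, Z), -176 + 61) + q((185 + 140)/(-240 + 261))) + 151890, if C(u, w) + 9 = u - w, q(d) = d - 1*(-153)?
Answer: 3195076/21 ≈ 1.5215e+5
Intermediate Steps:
Z = 1/21 (Z = 1*(1/21) = 1/21 ≈ 0.047619)
q(d) = 153 + d (q(d) = d + 153 = 153 + d)
C(u, w) = -9 + u - w (C(u, w) = -9 + (u - w) = -9 + u - w)
(C(x(2, Z), -176 + 61) + q((185 + 140)/(-240 + 261))) + 151890 = ((-9 - 18 - (-176 + 61)) + (153 + (185 + 140)/(-240 + 261))) + 151890 = ((-9 - 18 - 1*(-115)) + (153 + 325/21)) + 151890 = ((-9 - 18 + 115) + (153 + 325*(1/21))) + 151890 = (88 + (153 + 325/21)) + 151890 = (88 + 3538/21) + 151890 = 5386/21 + 151890 = 3195076/21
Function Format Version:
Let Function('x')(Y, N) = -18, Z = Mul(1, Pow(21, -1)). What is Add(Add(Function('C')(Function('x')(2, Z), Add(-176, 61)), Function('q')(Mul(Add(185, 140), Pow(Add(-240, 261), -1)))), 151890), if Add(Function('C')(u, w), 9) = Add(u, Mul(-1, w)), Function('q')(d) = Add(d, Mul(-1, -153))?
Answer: Rational(3195076, 21) ≈ 1.5215e+5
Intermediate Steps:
Z = Rational(1, 21) (Z = Mul(1, Rational(1, 21)) = Rational(1, 21) ≈ 0.047619)
Function('q')(d) = Add(153, d) (Function('q')(d) = Add(d, 153) = Add(153, d))
Function('C')(u, w) = Add(-9, u, Mul(-1, w)) (Function('C')(u, w) = Add(-9, Add(u, Mul(-1, w))) = Add(-9, u, Mul(-1, w)))
Add(Add(Function('C')(Function('x')(2, Z), Add(-176, 61)), Function('q')(Mul(Add(185, 140), Pow(Add(-240, 261), -1)))), 151890) = Add(Add(Add(-9, -18, Mul(-1, Add(-176, 61))), Add(153, Mul(Add(185, 140), Pow(Add(-240, 261), -1)))), 151890) = Add(Add(Add(-9, -18, Mul(-1, -115)), Add(153, Mul(325, Pow(21, -1)))), 151890) = Add(Add(Add(-9, -18, 115), Add(153, Mul(325, Rational(1, 21)))), 151890) = Add(Add(88, Add(153, Rational(325, 21))), 151890) = Add(Add(88, Rational(3538, 21)), 151890) = Add(Rational(5386, 21), 151890) = Rational(3195076, 21)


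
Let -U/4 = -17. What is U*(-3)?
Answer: -204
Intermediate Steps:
U = 68 (U = -4*(-17) = 68)
U*(-3) = 68*(-3) = -204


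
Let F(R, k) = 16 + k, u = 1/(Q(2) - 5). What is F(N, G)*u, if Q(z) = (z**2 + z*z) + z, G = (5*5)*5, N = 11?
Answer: 141/5 ≈ 28.200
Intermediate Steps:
G = 125 (G = 25*5 = 125)
Q(z) = z + 2*z**2 (Q(z) = (z**2 + z**2) + z = 2*z**2 + z = z + 2*z**2)
u = 1/5 (u = 1/(2*(1 + 2*2) - 5) = 1/(2*(1 + 4) - 5) = 1/(2*5 - 5) = 1/(10 - 5) = 1/5 ≈ 0.20000)
F(N, G)*u = (16 + 125)*(1/5) = 141*(1/5) = 141/5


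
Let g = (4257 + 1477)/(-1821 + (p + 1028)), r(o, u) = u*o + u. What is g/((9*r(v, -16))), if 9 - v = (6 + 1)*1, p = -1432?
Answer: 2867/480600 ≈ 0.0059655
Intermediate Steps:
v = 2 (v = 9 - (6 + 1) = 9 - 7 = 2)
r(o, u) = u + o*u (r(o, u) = o*u + u = u + o*u)
g = -5734/2225 (g = (4257 + 1477)/(-1821 + (-1432 + 1028)) = 5734/(-1821 - 404) = 5734/(-2225) = 5734*(-1/2225) = -5734/2225 ≈ -2.5771)
g/((9*r(v, -16))) = -5734*(-1/(144*(1 + 2)))/2225 = -5734/(2225*(9*(-16*3))) = -5734/(2225*(9*(-48))) = -5734/2225/(-432) = -5734/2225*(-1/432) = 2867/480600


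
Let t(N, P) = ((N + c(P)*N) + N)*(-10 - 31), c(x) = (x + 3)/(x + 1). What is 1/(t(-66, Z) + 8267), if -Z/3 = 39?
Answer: 29/473812 ≈ 6.1206e-5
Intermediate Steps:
Z = -117 (Z = -3*39 = -117)
c(x) = (3 + x)/(1 + x)
t(N, P) = -82*N - 41*N*(3 + P)/(1 + P) (t(N, P) = ((N + ((3 + P)/(1 + P))*N) + N)*(-10 - 31) = ((N + N*(3 + P)/(1 + P)) + N)*(-41) = (2*N + N*(3 + P)/(1 + P))*(-41) = -82*N - 41*N*(3 + P)/(1 + P))
1/(t(-66, Z) + 8267) = 1/(-41*(-66)*(5 + 3*(-117))/(1 - 117) + 8267) = 1/(-41*(-66)*(5 - 351)/(-116) + 8267) = 1/(-41*(-66)*(-1/116)*(-346) + 8267) = 1/(234069/29 + 8267) = 1/(473812/29) = 29/473812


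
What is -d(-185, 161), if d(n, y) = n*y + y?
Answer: 29624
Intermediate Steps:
d(n, y) = y + n*y
-d(-185, 161) = -161*(1 - 185) = -161*(-184) = -1*(-29624) = 29624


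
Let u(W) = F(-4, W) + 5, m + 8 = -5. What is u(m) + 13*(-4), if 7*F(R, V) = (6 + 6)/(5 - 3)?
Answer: -323/7 ≈ -46.143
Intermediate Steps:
m = -13 (m = -8 - 5 = -13)
F(R, V) = 6/7 (F(R, V) = ((6 + 6)/(5 - 3))/7 = (12/2)/7 = (12*(½))/7 = (⅐)*6 = 6/7)
u(W) = 41/7 (u(W) = 6/7 + 5 = 41/7)
u(m) + 13*(-4) = 41/7 + 13*(-4) = 41/7 - 52 = -323/7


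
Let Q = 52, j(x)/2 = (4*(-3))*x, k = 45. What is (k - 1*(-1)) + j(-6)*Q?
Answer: 7534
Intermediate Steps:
j(x) = -24*x (j(x) = 2*((4*(-3))*x) = 2*(-12*x) = -24*x)
(k - 1*(-1)) + j(-6)*Q = (45 - 1*(-1)) - 24*(-6)*52 = (45 + 1) + 144*52 = 46 + 7488 = 7534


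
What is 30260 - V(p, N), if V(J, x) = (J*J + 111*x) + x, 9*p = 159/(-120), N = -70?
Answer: 4937757191/129600 ≈ 38100.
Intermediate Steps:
p = -53/360 (p = (159/(-120))/9 = (159*(-1/120))/9 = (1/9)*(-53/40) = -53/360 ≈ -0.14722)
V(J, x) = J**2 + 112*x (V(J, x) = (J**2 + 111*x) + x = J**2 + 112*x)
30260 - V(p, N) = 30260 - ((-53/360)**2 + 112*(-70)) = 30260 - (2809/129600 - 7840) = 30260 - 1*(-1016061191/129600) = 30260 + 1016061191/129600 = 4937757191/129600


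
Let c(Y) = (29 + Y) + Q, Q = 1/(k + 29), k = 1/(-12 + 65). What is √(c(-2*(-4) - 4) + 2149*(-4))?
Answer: I*√20255215458/1538 ≈ 92.536*I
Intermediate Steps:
k = 1/53 ≈ 0.018868
Q = 53/1538 (Q = 1/(1/53 + 29) = 1/(1538/53) = 53/1538 ≈ 0.034460)
c(Y) = 44655/1538 + Y (c(Y) = (29 + Y) + 53/1538 = 44655/1538 + Y)
√(c(-2*(-4) - 4) + 2149*(-4)) = √((44655/1538 + (-2*(-4) - 4)) + 2149*(-4)) = √((44655/1538 + (8 - 4)) - 8596) = √((44655/1538 + 4) - 8596) = √(50807/1538 - 8596) = √(-13169841/1538) = I*√20255215458/1538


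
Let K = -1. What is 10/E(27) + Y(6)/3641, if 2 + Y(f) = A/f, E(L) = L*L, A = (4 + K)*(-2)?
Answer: 34223/2654289 ≈ 0.012893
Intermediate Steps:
A = -6 (A = (4 - 1)*(-2) = 3*(-2) = -6)
E(L) = L**2
Y(f) = -2 - 6/f
10/E(27) + Y(6)/3641 = 10/(27**2) + (-2 - 6/6)/3641 = 10/729 + (-2 - 6*1/6)*(1/3641) = 10*(1/729) + (-2 - 1)*(1/3641) = 10/729 - 3*1/3641 = 10/729 - 3/3641 = 34223/2654289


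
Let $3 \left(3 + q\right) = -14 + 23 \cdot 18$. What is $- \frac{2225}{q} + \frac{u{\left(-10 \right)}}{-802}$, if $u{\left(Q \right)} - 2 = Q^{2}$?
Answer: $- \frac{2696616}{156791} \approx -17.199$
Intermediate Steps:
$q = \frac{391}{3}$ ($q = -3 + \frac{-14 + 23 \cdot 18}{3} = -3 + \frac{-14 + 414}{3} = -3 + \frac{1}{3} \cdot 400 = -3 + \frac{400}{3} = \frac{391}{3} \approx 130.33$)
$u{\left(Q \right)} = 2 + Q^{2}$
$- \frac{2225}{q} + \frac{u{\left(-10 \right)}}{-802} = - \frac{2225}{\frac{391}{3}} + \frac{2 + \left(-10\right)^{2}}{-802} = \left(-2225\right) \frac{3}{391} + \left(2 + 100\right) \left(- \frac{1}{802}\right) = - \frac{6675}{391} + 102 \left(- \frac{1}{802}\right) = - \frac{6675}{391} - \frac{51}{401} = - \frac{2696616}{156791}$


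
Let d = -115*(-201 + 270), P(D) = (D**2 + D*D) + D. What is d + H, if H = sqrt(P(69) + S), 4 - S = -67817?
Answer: -7935 + 2*sqrt(19353) ≈ -7656.8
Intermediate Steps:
S = 67821 (S = 4 - 1*(-67817) = 4 + 67817 = 67821)
P(D) = D + 2*D**2 (P(D) = (D**2 + D**2) + D = 2*D**2 + D = D + 2*D**2)
H = 2*sqrt(19353) (H = sqrt(69*(1 + 2*69) + 67821) = sqrt(69*(1 + 138) + 67821) = sqrt(69*139 + 67821) = sqrt(9591 + 67821) = sqrt(77412) = 2*sqrt(19353) ≈ 278.23)
d = -7935 (d = -115*69 = -7935)
d + H = -7935 + 2*sqrt(19353)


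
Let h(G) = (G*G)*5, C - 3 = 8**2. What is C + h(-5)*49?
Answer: 6192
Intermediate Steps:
C = 67 (C = 3 + 8**2 = 3 + 64 = 67)
h(G) = 5*G**2 (h(G) = G**2*5 = 5*G**2)
C + h(-5)*49 = 67 + (5*(-5)**2)*49 = 67 + (5*25)*49 = 67 + 125*49 = 67 + 6125 = 6192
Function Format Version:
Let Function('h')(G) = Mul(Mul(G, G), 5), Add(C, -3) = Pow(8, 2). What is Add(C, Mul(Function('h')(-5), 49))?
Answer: 6192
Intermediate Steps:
C = 67 (C = Add(3, Pow(8, 2)) = Add(3, 64) = 67)
Function('h')(G) = Mul(5, Pow(G, 2)) (Function('h')(G) = Mul(Pow(G, 2), 5) = Mul(5, Pow(G, 2)))
Add(C, Mul(Function('h')(-5), 49)) = Add(67, Mul(Mul(5, Pow(-5, 2)), 49)) = Add(67, Mul(Mul(5, 25), 49)) = Add(67, Mul(125, 49)) = Add(67, 6125) = 6192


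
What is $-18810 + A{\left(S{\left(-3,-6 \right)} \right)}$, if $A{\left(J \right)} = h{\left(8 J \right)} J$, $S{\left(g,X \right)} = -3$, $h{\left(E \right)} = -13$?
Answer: $-18771$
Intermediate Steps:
$A{\left(J \right)} = - 13 J$
$-18810 + A{\left(S{\left(-3,-6 \right)} \right)} = -18810 - -39 = -18810 + 39 = -18771$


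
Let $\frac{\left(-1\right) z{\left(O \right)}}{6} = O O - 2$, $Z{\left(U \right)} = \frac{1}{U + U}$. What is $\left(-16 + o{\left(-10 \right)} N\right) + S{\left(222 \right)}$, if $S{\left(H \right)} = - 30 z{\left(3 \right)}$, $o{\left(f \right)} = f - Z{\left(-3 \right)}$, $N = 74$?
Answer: $\frac{1549}{3} \approx 516.33$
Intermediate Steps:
$Z{\left(U \right)} = \frac{1}{2 U}$
$z{\left(O \right)} = 12 - 6 O^{2}$ ($z{\left(O \right)} = - 6 \left(O O - 2\right) = - 6 \left(O^{2} - 2\right) = - 6 \left(-2 + O^{2}\right) = 12 - 6 O^{2}$)
$o{\left(f \right)} = \frac{1}{6} + f$ ($o{\left(f \right)} = f - \frac{1}{2 \left(-3\right)} = f - \frac{1}{2} \left(- \frac{1}{3}\right) = f - - \frac{1}{6} = f + \frac{1}{6} = \frac{1}{6} + f$)
$S{\left(H \right)} = 1260$ ($S{\left(H \right)} = - 30 \left(12 - 6 \cdot 3^{2}\right) = - 30 \left(12 - 54\right) = \left(-30\right) \left(-42\right) = 1260$)
$\left(-16 + o{\left(-10 \right)} N\right) + S{\left(222 \right)} = \left(-16 + \left(\frac{1}{6} - 10\right) 74\right) + 1260 = \left(-16 - \frac{2183}{3}\right) + 1260 = - \frac{2231}{3} + 1260 = \frac{1549}{3}$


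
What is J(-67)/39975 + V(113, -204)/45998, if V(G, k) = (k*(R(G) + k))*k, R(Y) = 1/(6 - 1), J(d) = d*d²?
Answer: -176438047477/919385025 ≈ -191.91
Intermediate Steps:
J(d) = d³
R(Y) = ⅕ (R(Y) = 1/5 = ⅕)
V(G, k) = k²*(⅕ + k) (V(G, k) = (k*(⅕ + k))*k = k²*(⅕ + k))
J(-67)/39975 + V(113, -204)/45998 = (-67)³/39975 + ((-204)²*(⅕ - 204))/45998 = -300763*1/39975 + (41616*(-1019/5))*(1/45998) = -300763/39975 - 42406704/5*1/45998 = -300763/39975 - 21203352/114995 = -176438047477/919385025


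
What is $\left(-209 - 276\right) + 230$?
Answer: $-255$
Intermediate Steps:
$\left(-209 - 276\right) + 230 = -485 + 230 = -255$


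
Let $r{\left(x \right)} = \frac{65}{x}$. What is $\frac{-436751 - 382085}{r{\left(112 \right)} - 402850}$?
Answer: $\frac{91709632}{45119135} \approx 2.0326$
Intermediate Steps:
$\frac{-436751 - 382085}{r{\left(112 \right)} - 402850} = \frac{-436751 - 382085}{\frac{65}{112} - 402850} = - \frac{818836}{65 \cdot \frac{1}{112} - 402850} = - \frac{818836}{\frac{65}{112} - 402850} = - \frac{818836}{- \frac{45119135}{112}} = \left(-818836\right) \left(- \frac{112}{45119135}\right) = \frac{91709632}{45119135}$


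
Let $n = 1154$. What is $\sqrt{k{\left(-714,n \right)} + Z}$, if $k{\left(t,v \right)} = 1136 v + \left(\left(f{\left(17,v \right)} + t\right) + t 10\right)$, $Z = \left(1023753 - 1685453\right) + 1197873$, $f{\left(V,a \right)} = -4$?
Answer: $\sqrt{1839259} \approx 1356.2$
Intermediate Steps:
$Z = 536173$ ($Z = -661700 + 1197873 = 536173$)
$k{\left(t,v \right)} = -4 + 11 t + 1136 v$ ($k{\left(t,v \right)} = 1136 v + \left(\left(-4 + t\right) + t 10\right) = 1136 v + \left(\left(-4 + t\right) + 10 t\right) = 1136 v + \left(-4 + 11 t\right) = -4 + 11 t + 1136 v$)
$\sqrt{k{\left(-714,n \right)} + Z} = \sqrt{\left(-4 + 11 \left(-714\right) + 1136 \cdot 1154\right) + 536173} = \sqrt{\left(-4 - 7854 + 1310944\right) + 536173} = \sqrt{1303086 + 536173} = \sqrt{1839259}$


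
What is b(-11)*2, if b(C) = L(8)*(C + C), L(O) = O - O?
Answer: 0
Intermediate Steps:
L(O) = 0
b(C) = 0 (b(C) = 0*(C + C) = 0*(2*C) = 0)
b(-11)*2 = 0*2 = 0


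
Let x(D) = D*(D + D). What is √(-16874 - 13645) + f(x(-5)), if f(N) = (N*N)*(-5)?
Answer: -12500 + 3*I*√3391 ≈ -12500.0 + 174.7*I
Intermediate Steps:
x(D) = 2*D² (x(D) = D*(2*D) = 2*D²)
f(N) = -5*N² (f(N) = N²*(-5) = -5*N²)
√(-16874 - 13645) + f(x(-5)) = √(-16874 - 13645) - 5*(2*(-5)²)² = √(-30519) - 5*(2*25)² = 3*I*√3391 - 5*50² = 3*I*√3391 - 5*2500 = 3*I*√3391 - 12500 = -12500 + 3*I*√3391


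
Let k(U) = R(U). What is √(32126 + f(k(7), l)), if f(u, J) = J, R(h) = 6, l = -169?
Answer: √31957 ≈ 178.77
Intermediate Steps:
k(U) = 6
√(32126 + f(k(7), l)) = √(32126 - 169) = √31957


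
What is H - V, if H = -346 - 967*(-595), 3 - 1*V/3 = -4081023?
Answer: -11668059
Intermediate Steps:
V = 12243078 (V = 9 - 3*(-4081023) = 9 + 12243069 = 12243078)
H = 575019 (H = -346 + 575365 = 575019)
H - V = 575019 - 1*12243078 = 575019 - 12243078 = -11668059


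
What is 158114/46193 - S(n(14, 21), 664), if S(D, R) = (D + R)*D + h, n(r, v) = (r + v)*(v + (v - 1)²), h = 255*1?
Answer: -10481400334246/46193 ≈ -2.2690e+8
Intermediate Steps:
h = 255
n(r, v) = (r + v)*(v + (-1 + v)²)
S(D, R) = 255 + D*(D + R) (S(D, R) = (D + R)*D + 255 = D*(D + R) + 255 = 255 + D*(D + R))
158114/46193 - S(n(14, 21), 664) = 158114/46193 - (255 + (14 + 21 + 21³ - 1*21² + 14*21² - 1*14*21)² + (14 + 21 + 21³ - 1*21² + 14*21² - 1*14*21)*664) = 158114*(1/46193) - (255 + (14 + 21 + 9261 - 1*441 + 14*441 - 294)² + (14 + 21 + 9261 - 1*441 + 14*441 - 294)*664) = 158114/46193 - (255 + (14 + 21 + 9261 - 441 + 6174 - 294)² + (14 + 21 + 9261 - 441 + 6174 - 294)*664) = 158114/46193 - (255 + 14735² + 14735*664) = 158114/46193 - (255 + 217120225 + 9784040) = 158114/46193 - 1*226904520 = 158114/46193 - 226904520 = -10481400334246/46193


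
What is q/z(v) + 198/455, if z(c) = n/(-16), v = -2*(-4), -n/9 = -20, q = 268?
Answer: -19154/819 ≈ -23.387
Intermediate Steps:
n = 180 (n = -9*(-20) = 180)
v = 8
z(c) = -45/4 (z(c) = 180/(-16) = 180*(-1/16) = -45/4)
q/z(v) + 198/455 = 268/(-45/4) + 198/455 = 268*(-4/45) + 198*(1/455) = -1072/45 + 198/455 = -19154/819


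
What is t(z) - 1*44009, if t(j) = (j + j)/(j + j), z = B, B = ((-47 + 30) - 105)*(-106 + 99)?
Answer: -44008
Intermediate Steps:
B = 854 (B = (-17 - 105)*(-7) = -122*(-7) = 854)
z = 854
t(j) = 1 (t(j) = (2*j)/((2*j)) = (2*j)*(1/(2*j)) = 1)
t(z) - 1*44009 = 1 - 1*44009 = 1 - 44009 = -44008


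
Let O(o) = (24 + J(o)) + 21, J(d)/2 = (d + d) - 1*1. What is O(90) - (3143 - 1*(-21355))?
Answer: -24095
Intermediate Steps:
J(d) = -2 + 4*d (J(d) = 2*((d + d) - 1*1) = 2*(2*d - 1) = 2*(-1 + 2*d) = -2 + 4*d)
O(o) = 43 + 4*o (O(o) = (24 + (-2 + 4*o)) + 21 = (22 + 4*o) + 21 = 43 + 4*o)
O(90) - (3143 - 1*(-21355)) = (43 + 4*90) - (3143 - 1*(-21355)) = (43 + 360) - (3143 + 21355) = 403 - 1*24498 = 403 - 24498 = -24095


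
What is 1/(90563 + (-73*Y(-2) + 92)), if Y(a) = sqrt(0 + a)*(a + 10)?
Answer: 90655/8219011137 + 584*I*sqrt(2)/8219011137 ≈ 1.103e-5 + 1.0049e-7*I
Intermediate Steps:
Y(a) = sqrt(a)*(10 + a)
1/(90563 + (-73*Y(-2) + 92)) = 1/(90563 + (-73*sqrt(-2)*(10 - 2) + 92)) = 1/(90563 + (-73*I*sqrt(2)*8 + 92)) = 1/(90563 + (-584*I*sqrt(2) + 92)) = 1/(90563 + (92 - 584*I*sqrt(2))) = 1/(90655 - 584*I*sqrt(2))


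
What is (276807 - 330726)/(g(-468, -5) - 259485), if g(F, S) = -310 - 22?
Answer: 53919/259817 ≈ 0.20753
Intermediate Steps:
g(F, S) = -332
(276807 - 330726)/(g(-468, -5) - 259485) = (276807 - 330726)/(-332 - 259485) = -53919/(-259817) = -53919*(-1/259817) = 53919/259817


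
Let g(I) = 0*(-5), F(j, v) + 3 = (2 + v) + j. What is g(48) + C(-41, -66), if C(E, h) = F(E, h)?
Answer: -108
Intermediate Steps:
F(j, v) = -1 + j + v (F(j, v) = -3 + ((2 + v) + j) = -3 + (2 + j + v) = -1 + j + v)
C(E, h) = -1 + E + h
g(I) = 0
g(48) + C(-41, -66) = 0 + (-1 - 41 - 66) = 0 - 108 = -108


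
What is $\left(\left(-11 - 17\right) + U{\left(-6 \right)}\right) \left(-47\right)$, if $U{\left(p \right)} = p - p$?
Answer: $1316$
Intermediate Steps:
$U{\left(p \right)} = 0$
$\left(\left(-11 - 17\right) + U{\left(-6 \right)}\right) \left(-47\right) = \left(\left(-11 - 17\right) + 0\right) \left(-47\right) = \left(-28 + 0\right) \left(-47\right) = \left(-28\right) \left(-47\right) = 1316$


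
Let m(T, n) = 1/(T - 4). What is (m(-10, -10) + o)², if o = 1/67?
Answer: 2809/879844 ≈ 0.0031926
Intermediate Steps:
m(T, n) = 1/(-4 + T)
o = 1/67 ≈ 0.014925
(m(-10, -10) + o)² = (1/(-4 - 10) + 1/67)² = (1/(-14) + 1/67)² = (-1/14 + 1/67)² = (-53/938)² = 2809/879844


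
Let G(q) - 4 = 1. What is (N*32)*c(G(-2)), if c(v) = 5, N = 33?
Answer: 5280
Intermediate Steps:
G(q) = 5 (G(q) = 4 + 1 = 5)
(N*32)*c(G(-2)) = (33*32)*5 = 1056*5 = 5280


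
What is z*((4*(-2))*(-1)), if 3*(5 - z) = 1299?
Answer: -3424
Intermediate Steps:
z = -428 (z = 5 - ⅓*1299 = 5 - 433 = -428)
z*((4*(-2))*(-1)) = -428*4*(-2)*(-1) = -(-3424)*(-1) = -428*8 = -3424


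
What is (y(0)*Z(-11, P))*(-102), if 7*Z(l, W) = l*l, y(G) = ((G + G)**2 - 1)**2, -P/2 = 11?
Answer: -12342/7 ≈ -1763.1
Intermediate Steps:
P = -22 (P = -2*11 = -22)
y(G) = (-1 + 4*G**2)**2 (y(G) = ((2*G)**2 - 1)**2 = (4*G**2 - 1)**2 = (-1 + 4*G**2)**2)
Z(l, W) = l**2/7 (Z(l, W) = (l*l)/7 = l**2/7)
(y(0)*Z(-11, P))*(-102) = ((-1 + 4*0**2)**2*((1/7)*(-11)**2))*(-102) = ((-1 + 4*0)**2*((1/7)*121))*(-102) = ((-1 + 0)**2*(121/7))*(-102) = ((-1)**2*(121/7))*(-102) = (1*(121/7))*(-102) = (121/7)*(-102) = -12342/7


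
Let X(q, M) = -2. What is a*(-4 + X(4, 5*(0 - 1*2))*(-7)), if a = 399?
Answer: 3990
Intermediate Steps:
a*(-4 + X(4, 5*(0 - 1*2))*(-7)) = 399*(-4 - 2*(-7)) = 399*(-4 + 14) = 399*10 = 3990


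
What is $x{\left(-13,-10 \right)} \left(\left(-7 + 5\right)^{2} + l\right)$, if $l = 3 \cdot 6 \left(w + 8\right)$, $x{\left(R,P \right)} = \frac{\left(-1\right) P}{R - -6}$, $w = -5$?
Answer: $- \frac{580}{7} \approx -82.857$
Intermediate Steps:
$x{\left(R,P \right)} = - \frac{P}{6 + R}$ ($x{\left(R,P \right)} = \frac{\left(-1\right) P}{R + 6} = \frac{\left(-1\right) P}{6 + R} = - \frac{P}{6 + R}$)
$l = 54$ ($l = 3 \cdot 6 \left(-5 + 8\right) = 18 \cdot 3 = 54$)
$x{\left(-13,-10 \right)} \left(\left(-7 + 5\right)^{2} + l\right) = \left(-1\right) \left(-10\right) \frac{1}{6 - 13} \left(\left(-7 + 5\right)^{2} + 54\right) = \left(-1\right) \left(-10\right) \frac{1}{-7} \left(\left(-2\right)^{2} + 54\right) = \left(-1\right) \left(-10\right) \left(- \frac{1}{7}\right) \left(4 + 54\right) = \left(- \frac{10}{7}\right) 58 = - \frac{580}{7}$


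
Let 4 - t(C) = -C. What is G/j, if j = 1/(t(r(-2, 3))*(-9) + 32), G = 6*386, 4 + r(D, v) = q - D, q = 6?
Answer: -92640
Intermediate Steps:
r(D, v) = 2 - D (r(D, v) = -4 + (6 - D) = 2 - D)
G = 2316
t(C) = 4 + C (t(C) = 4 - (-1)*C = 4 + C)
j = -1/40 (j = 1/((4 + (2 - 1*(-2)))*(-9) + 32) = 1/((4 + (2 + 2))*(-9) + 32) = 1/((4 + 4)*(-9) + 32) = 1/(8*(-9) + 32) = 1/(-72 + 32) = 1/(-40) = -1/40 ≈ -0.025000)
G/j = 2316/(-1/40) = 2316*(-40) = -92640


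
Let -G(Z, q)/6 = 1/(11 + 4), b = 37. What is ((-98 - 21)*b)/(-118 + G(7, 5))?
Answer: 595/16 ≈ 37.188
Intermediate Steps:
G(Z, q) = -2/5 (G(Z, q) = -6/(11 + 4) = -6/15 = -6*1/15 = -2/5)
((-98 - 21)*b)/(-118 + G(7, 5)) = ((-98 - 21)*37)/(-118 - 2/5) = (-119*37)/(-592/5) = -4403*(-5/592) = 595/16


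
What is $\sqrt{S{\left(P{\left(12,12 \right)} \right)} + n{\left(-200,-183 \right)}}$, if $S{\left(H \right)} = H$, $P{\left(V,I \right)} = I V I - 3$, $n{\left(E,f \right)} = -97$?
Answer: $2 \sqrt{407} \approx 40.349$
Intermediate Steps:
$P{\left(V,I \right)} = -3 + V I^{2}$ ($P{\left(V,I \right)} = V I^{2} - 3 = -3 + V I^{2}$)
$\sqrt{S{\left(P{\left(12,12 \right)} \right)} + n{\left(-200,-183 \right)}} = \sqrt{\left(-3 + 12 \cdot 12^{2}\right) - 97} = \sqrt{\left(-3 + 12 \cdot 144\right) - 97} = \sqrt{\left(-3 + 1728\right) - 97} = \sqrt{1725 - 97} = \sqrt{1628} = 2 \sqrt{407}$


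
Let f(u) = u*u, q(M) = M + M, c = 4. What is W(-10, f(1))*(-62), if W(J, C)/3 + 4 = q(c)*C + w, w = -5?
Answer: 186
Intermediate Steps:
q(M) = 2*M
f(u) = u²
W(J, C) = -27 + 24*C (W(J, C) = -12 + 3*((2*4)*C - 5) = -12 + 3*(8*C - 5) = -12 + 3*(-5 + 8*C) = -12 + (-15 + 24*C) = -27 + 24*C)
W(-10, f(1))*(-62) = (-27 + 24*1²)*(-62) = (-27 + 24*1)*(-62) = (-27 + 24)*(-62) = -3*(-62) = 186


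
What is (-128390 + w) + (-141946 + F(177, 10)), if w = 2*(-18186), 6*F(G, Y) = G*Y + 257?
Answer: -1838221/6 ≈ -3.0637e+5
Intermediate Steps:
F(G, Y) = 257/6 + G*Y/6 (F(G, Y) = (G*Y + 257)/6 = (257 + G*Y)/6 = 257/6 + G*Y/6)
w = -36372
(-128390 + w) + (-141946 + F(177, 10)) = (-128390 - 36372) + (-141946 + (257/6 + (1/6)*177*10)) = -164762 + (-141946 + (257/6 + 295)) = -164762 + (-141946 + 2027/6) = -164762 - 849649/6 = -1838221/6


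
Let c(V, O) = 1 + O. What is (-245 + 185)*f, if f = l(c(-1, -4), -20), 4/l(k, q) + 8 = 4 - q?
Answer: -15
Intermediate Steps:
l(k, q) = 4/(-4 - q) (l(k, q) = 4/(-8 + (4 - q)) = 4/(-4 - q))
f = ¼ (f = -4/(4 - 20) = -4/(-16) = -4*(-1/16) = ¼ ≈ 0.25000)
(-245 + 185)*f = (-245 + 185)*(¼) = -60*¼ = -15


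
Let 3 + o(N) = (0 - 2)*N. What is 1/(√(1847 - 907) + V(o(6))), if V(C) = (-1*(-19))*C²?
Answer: 855/3654937 - 2*√235/18274685 ≈ 0.00023225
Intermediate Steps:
o(N) = -3 - 2*N (o(N) = -3 + (0 - 2)*N = -3 - 2*N)
V(C) = 19*C²
1/(√(1847 - 907) + V(o(6))) = 1/(√(1847 - 907) + 19*(-3 - 2*6)²) = 1/(√940 + 19*(-3 - 12)²) = 1/(2*√235 + 19*(-15)²) = 1/(2*√235 + 19*225) = 1/(2*√235 + 4275) = 1/(4275 + 2*√235)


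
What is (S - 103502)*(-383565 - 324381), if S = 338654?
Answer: -166474917792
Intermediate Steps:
(S - 103502)*(-383565 - 324381) = (338654 - 103502)*(-383565 - 324381) = 235152*(-707946) = -166474917792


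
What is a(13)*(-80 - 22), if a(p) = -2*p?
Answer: 2652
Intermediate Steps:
a(13)*(-80 - 22) = (-2*13)*(-80 - 22) = -26*(-102) = 2652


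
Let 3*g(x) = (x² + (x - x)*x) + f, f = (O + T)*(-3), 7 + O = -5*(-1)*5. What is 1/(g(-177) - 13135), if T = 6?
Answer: -1/2716 ≈ -0.00036819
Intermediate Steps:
O = 18 (O = -7 - 5*(-1)*5 = -7 + 5*5 = -7 + 25 = 18)
f = -72 (f = (18 + 6)*(-3) = 24*(-3) = -72)
g(x) = -24 + x²/3 (g(x) = ((x² + (x - x)*x) - 72)/3 = ((x² + 0*x) - 72)/3 = ((x² + 0) - 72)/3 = (x² - 72)/3 = (-72 + x²)/3 = -24 + x²/3)
1/(g(-177) - 13135) = 1/((-24 + (⅓)*(-177)²) - 13135) = 1/((-24 + (⅓)*31329) - 13135) = 1/((-24 + 10443) - 13135) = 1/(10419 - 13135) = 1/(-2716) = -1/2716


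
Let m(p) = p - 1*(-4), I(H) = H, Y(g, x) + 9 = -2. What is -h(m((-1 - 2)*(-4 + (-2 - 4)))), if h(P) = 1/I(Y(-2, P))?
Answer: 1/11 ≈ 0.090909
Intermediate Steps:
Y(g, x) = -11 (Y(g, x) = -9 - 2 = -11)
m(p) = 4 + p (m(p) = p + 4 = 4 + p)
h(P) = -1/11 (h(P) = 1/(-11) = -1/11)
-h(m((-1 - 2)*(-4 + (-2 - 4)))) = -1*(-1/11) = 1/11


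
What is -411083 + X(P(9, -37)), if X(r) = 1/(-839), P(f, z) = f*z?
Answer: -344898638/839 ≈ -4.1108e+5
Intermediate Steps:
X(r) = -1/839
-411083 + X(P(9, -37)) = -411083 - 1/839 = -344898638/839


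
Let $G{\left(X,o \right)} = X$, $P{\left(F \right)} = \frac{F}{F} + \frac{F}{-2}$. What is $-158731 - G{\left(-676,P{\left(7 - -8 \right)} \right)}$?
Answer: $-158055$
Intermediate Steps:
$P{\left(F \right)} = 1 - \frac{F}{2}$ ($P{\left(F \right)} = 1 + F \left(- \frac{1}{2}\right) = 1 - \frac{F}{2}$)
$-158731 - G{\left(-676,P{\left(7 - -8 \right)} \right)} = -158731 - -676 = -158731 + 676 = -158055$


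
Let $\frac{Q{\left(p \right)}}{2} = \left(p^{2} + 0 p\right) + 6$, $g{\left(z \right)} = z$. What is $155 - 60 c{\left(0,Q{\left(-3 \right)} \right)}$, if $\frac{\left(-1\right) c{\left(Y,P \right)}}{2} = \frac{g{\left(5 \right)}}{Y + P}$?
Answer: $175$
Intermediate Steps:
$Q{\left(p \right)} = 12 + 2 p^{2}$ ($Q{\left(p \right)} = 2 \left(\left(p^{2} + 0 p\right) + 6\right) = 2 \left(\left(p^{2} + 0\right) + 6\right) = 2 \left(p^{2} + 6\right) = 2 \left(6 + p^{2}\right) = 12 + 2 p^{2}$)
$c{\left(Y,P \right)} = - \frac{10}{P + Y}$ ($c{\left(Y,P \right)} = - 2 \frac{5}{Y + P} = - 2 \frac{5}{P + Y} = - \frac{10}{P + Y}$)
$155 - 60 c{\left(0,Q{\left(-3 \right)} \right)} = 155 - 60 \left(- \frac{10}{\left(12 + 2 \left(-3\right)^{2}\right) + 0}\right) = 155 - 60 \left(- \frac{10}{\left(12 + 2 \cdot 9\right) + 0}\right) = 155 - 60 \left(- \frac{10}{\left(12 + 18\right) + 0}\right) = 155 - 60 \left(- \frac{10}{30 + 0}\right) = 155 - 60 \left(- \frac{10}{30}\right) = 155 - 60 \left(\left(-10\right) \frac{1}{30}\right) = 155 - -20 = 155 + 20 = 175$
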